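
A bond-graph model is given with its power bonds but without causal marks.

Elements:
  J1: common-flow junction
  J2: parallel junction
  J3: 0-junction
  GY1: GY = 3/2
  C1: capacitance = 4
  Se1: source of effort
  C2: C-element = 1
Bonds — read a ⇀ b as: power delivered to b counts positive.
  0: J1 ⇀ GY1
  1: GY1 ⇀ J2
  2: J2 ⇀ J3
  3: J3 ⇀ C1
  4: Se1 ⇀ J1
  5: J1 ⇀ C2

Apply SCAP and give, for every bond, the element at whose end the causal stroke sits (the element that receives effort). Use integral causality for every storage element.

bond 0 stroke at GY1
bond 1 stroke at GY1
bond 2 stroke at J2
bond 3 stroke at J3
bond 4 stroke at J1
bond 5 stroke at J1

#4 stroke→J1  (Se1 (Se) sets effort on bond)
#3 stroke→J3  (C1 integral (e out))
#2 stroke→J2  (J3: bond 3 brought effort, rest push out)
#1 stroke→GY1  (J2 effort already set via bond 2)
#0 stroke→GY1  (through GY1, causality inverts; strokes same side of GY1)
#5 stroke→J1  (common-f at J1 fixed by 0)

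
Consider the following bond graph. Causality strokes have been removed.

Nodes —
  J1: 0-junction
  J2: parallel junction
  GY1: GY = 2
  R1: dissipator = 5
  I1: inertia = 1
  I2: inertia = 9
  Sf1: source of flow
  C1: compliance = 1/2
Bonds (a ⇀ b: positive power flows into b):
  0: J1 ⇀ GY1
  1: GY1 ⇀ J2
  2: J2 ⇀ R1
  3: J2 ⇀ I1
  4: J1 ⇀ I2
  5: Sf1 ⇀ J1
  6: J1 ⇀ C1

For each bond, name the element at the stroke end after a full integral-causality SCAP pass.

#0 |GY1
#1 |GY1
#2 |J2
#3 |I1
#4 |I2
#5 |Sf1
#6 |J1

b5 →Sf1  (Sf1 (Sf) sets flow on bond)
b3 →I1  (prefer integral on I1)
b4 →I2  (I2: I, integral causality)
b6 →J1  (prefer integral on C1)
b0 →GY1  (J1 effort already set via bond 6)
b1 →GY1  (GY GY1: same side as bond 0)
b2 →J2  (J2 needs exactly one e-in)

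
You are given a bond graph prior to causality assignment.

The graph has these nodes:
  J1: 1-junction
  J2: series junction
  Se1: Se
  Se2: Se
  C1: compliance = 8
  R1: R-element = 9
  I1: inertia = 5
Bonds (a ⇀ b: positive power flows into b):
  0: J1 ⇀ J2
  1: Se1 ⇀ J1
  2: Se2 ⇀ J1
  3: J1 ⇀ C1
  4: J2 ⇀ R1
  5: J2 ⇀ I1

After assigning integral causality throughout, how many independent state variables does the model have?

β1 stroke→J1  (Se1 fixes effort; stroke away)
β2 stroke→J1  (source Se2 imposes e)
β3 stroke→J1  (C1: C, integral causality)
β0 stroke→J2  (J1: last free bond brings flow in)
β5 stroke→I1  (I1 integral (f out))
β4 stroke→J2  (1-jn J2 has f-setter on 5)

2  (C1, I1 all integral)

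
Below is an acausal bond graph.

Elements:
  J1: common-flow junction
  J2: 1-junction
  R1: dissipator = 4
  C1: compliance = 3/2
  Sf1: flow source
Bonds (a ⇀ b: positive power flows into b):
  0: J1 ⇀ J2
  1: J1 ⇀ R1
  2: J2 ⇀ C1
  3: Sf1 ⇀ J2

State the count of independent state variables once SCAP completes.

1  (C1 all integral)

b3 stroke→Sf1  (Sf1 fixes flow; stroke at Sf1)
b0 stroke→J2  (common-f at J2 fixed by 3)
b2 stroke→J2  (1-jn J2 has f-setter on 3)
b1 stroke→J1  (common-f at J1 fixed by 0)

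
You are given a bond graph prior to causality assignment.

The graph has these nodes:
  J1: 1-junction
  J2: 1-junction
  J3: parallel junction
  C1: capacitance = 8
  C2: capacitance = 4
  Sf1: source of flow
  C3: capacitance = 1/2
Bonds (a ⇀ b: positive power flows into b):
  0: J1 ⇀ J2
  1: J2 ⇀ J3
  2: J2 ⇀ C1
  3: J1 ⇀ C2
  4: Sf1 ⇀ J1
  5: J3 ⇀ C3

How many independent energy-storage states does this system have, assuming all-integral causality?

b4 stroke→Sf1  (Sf1 fixes flow; stroke at Sf1)
b0 stroke→J1  (common-f at J1 fixed by 4)
b3 stroke→J1  (1-jn J1 has f-setter on 4)
b1 stroke→J2  (common-f at J2 fixed by 0)
b2 stroke→J2  (common-f at J2 fixed by 0)
b5 stroke→J3  (J3: last free bond brings effort in)

3  (C1, C2, C3 all integral)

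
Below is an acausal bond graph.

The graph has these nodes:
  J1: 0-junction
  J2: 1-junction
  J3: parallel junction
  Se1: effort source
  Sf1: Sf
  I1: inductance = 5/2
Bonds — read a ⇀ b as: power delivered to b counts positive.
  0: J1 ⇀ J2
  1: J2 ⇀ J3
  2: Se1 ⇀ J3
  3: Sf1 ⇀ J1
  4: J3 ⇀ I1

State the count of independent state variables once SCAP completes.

β2 →J3  (Se1: effort source, stroke at far end)
β3 →Sf1  (source Sf1 imposes f)
β0 →J1  (J1 needs exactly one e-in)
β1 →J2  (J2: bond 0 brought flow, rest push out)
β4 →I1  (0-jn J3 has e-setter on 2)

1  (I1 all integral)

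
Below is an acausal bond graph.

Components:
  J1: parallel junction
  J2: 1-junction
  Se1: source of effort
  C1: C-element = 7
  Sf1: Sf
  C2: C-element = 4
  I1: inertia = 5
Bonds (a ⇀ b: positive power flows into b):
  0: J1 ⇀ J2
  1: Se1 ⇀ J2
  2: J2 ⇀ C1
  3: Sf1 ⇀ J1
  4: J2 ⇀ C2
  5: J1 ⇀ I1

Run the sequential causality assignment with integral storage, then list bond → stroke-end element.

#1 stroke at J2  (Se1 (Se) sets effort on bond)
#3 stroke at Sf1  (Sf1 fixes flow; stroke at Sf1)
#2 stroke at J2  (C1 outputs effort q/C1)
#4 stroke at J2  (C2 integral (e out))
#0 stroke at J1  (J2 needs exactly one f-in)
#5 stroke at I1  (J1: bond 0 brought effort, rest push out)

β0 stroke→J1
β1 stroke→J2
β2 stroke→J2
β3 stroke→Sf1
β4 stroke→J2
β5 stroke→I1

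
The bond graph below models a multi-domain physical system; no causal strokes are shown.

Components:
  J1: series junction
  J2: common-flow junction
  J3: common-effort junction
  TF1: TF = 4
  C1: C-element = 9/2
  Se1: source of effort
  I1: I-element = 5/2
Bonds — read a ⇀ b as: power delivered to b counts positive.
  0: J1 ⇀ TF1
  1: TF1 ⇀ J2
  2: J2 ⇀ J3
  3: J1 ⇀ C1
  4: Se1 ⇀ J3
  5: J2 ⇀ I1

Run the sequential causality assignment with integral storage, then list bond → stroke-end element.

#0 stroke at TF1
#1 stroke at J2
#2 stroke at J2
#3 stroke at J1
#4 stroke at J3
#5 stroke at I1

b4 |J3  (Se1 (Se) sets effort on bond)
b2 |J2  (J3 effort already set via bond 4)
b3 |J1  (C1 outputs effort q/C1)
b0 |TF1  (closing 1-jn rule on J1)
b1 |J2  (TF1 one-in-one-out from 0)
b5 |I1  (J2 needs exactly one f-in)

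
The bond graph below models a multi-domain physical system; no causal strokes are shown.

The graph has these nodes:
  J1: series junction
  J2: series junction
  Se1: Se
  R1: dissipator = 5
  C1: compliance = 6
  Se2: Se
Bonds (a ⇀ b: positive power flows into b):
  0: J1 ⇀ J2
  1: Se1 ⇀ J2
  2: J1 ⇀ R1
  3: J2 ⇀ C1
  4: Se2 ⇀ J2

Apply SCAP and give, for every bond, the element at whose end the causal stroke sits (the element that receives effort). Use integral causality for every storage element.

#0 stroke at J1
#1 stroke at J2
#2 stroke at R1
#3 stroke at J2
#4 stroke at J2

bond 1 →J2  (Se1 fixes effort; stroke away)
bond 4 →J2  (Se2: effort source, stroke at far end)
bond 3 →J2  (C1: C, integral causality)
bond 0 →J1  (J2: last free bond brings flow in)
bond 2 →R1  (closing 1-jn rule on J1)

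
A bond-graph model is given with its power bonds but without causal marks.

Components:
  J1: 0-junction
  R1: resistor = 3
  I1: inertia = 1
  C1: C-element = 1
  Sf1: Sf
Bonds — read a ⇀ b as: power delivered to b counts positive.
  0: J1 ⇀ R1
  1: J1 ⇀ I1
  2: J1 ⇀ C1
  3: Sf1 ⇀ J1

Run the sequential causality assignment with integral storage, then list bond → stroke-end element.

bond 3 |Sf1  (Sf1 fixes flow; stroke at Sf1)
bond 1 |I1  (I1: I, integral causality)
bond 2 |J1  (C1 outputs effort q/C1)
bond 0 |R1  (J1: bond 2 brought effort, rest push out)

bond 0 →R1
bond 1 →I1
bond 2 →J1
bond 3 →Sf1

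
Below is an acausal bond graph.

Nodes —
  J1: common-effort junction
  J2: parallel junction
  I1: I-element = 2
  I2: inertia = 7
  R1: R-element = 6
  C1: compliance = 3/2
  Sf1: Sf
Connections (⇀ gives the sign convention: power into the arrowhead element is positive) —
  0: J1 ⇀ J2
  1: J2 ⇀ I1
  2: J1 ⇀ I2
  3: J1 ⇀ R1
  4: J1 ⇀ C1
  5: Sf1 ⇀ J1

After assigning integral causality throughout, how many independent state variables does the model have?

3  (C1, I1, I2 all integral)

#5 stroke at Sf1  (Sf1 (Sf) sets flow on bond)
#1 stroke at I1  (I1 integral (f out))
#0 stroke at J2  (closing 0-jn rule on J2)
#2 stroke at I2  (I2 integral (f out))
#4 stroke at J1  (C1 integral (e out))
#3 stroke at R1  (J1 effort already set via bond 4)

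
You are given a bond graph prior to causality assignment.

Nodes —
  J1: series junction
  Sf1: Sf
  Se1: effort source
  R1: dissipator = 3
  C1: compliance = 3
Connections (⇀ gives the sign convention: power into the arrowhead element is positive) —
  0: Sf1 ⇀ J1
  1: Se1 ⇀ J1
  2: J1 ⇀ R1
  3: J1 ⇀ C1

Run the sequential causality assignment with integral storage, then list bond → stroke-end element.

#0 |Sf1  (Sf1 (Sf) sets flow on bond)
#1 |J1  (Se1 (Se) sets effort on bond)
#2 |J1  (J1: bond 0 brought flow, rest push out)
#3 |J1  (common-f at J1 fixed by 0)

#0 →Sf1
#1 →J1
#2 →J1
#3 →J1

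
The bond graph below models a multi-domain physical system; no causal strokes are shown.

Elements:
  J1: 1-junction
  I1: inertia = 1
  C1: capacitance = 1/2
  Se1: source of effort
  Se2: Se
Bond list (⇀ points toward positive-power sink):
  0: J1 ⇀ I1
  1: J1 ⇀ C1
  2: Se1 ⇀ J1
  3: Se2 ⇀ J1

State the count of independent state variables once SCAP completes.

2  (C1, I1 all integral)

b2 stroke→J1  (Se1 fixes effort; stroke away)
b3 stroke→J1  (source Se2 imposes e)
b0 stroke→I1  (I1 integral (f out))
b1 stroke→J1  (J1 flow already set via bond 0)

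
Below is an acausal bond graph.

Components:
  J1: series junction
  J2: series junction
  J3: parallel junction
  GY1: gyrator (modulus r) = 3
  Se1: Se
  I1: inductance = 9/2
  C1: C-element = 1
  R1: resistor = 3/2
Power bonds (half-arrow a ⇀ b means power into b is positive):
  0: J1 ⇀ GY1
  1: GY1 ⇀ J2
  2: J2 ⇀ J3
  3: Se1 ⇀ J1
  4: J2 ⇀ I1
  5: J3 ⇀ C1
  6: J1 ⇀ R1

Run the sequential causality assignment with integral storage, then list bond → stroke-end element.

#3 stroke at J1  (Se1 fixes effort; stroke away)
#4 stroke at I1  (I1 outputs flow p/I1)
#1 stroke at J2  (J2: bond 4 brought flow, rest push out)
#2 stroke at J2  (1-jn J2 has f-setter on 4)
#5 stroke at J3  (only one effort-in slot at J3)
#0 stroke at J1  (GY GY1: same side as bond 1)
#6 stroke at R1  (only one flow-in slot at J1)

bond 0 stroke→J1
bond 1 stroke→J2
bond 2 stroke→J2
bond 3 stroke→J1
bond 4 stroke→I1
bond 5 stroke→J3
bond 6 stroke→R1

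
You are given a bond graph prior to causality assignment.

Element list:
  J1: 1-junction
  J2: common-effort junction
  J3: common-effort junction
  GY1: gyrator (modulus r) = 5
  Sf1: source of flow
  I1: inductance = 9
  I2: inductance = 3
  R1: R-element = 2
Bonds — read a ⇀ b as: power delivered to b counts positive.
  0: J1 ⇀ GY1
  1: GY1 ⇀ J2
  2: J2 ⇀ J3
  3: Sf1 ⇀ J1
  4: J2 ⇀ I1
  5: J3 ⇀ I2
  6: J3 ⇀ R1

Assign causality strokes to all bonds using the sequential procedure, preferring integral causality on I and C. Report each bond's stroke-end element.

#3 stroke at Sf1  (Sf1 (Sf) sets flow on bond)
#0 stroke at J1  (J1 flow already set via bond 3)
#1 stroke at J2  (GY GY1: same side as bond 0)
#2 stroke at J3  (J2: bond 1 brought effort, rest push out)
#4 stroke at I1  (J2: bond 1 brought effort, rest push out)
#5 stroke at I2  (0-jn J3 has e-setter on 2)
#6 stroke at R1  (0-jn J3 has e-setter on 2)

β0 stroke at J1
β1 stroke at J2
β2 stroke at J3
β3 stroke at Sf1
β4 stroke at I1
β5 stroke at I2
β6 stroke at R1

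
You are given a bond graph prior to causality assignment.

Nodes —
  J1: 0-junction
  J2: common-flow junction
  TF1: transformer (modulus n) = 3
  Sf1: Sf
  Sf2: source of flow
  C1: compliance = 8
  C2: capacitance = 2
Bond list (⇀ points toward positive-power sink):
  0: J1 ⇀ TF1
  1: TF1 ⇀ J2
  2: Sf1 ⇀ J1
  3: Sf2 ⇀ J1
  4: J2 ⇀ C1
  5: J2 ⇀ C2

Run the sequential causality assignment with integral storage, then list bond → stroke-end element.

b0 stroke at J1
b1 stroke at TF1
b2 stroke at Sf1
b3 stroke at Sf2
b4 stroke at J2
b5 stroke at J2

bond 2 stroke→Sf1  (Sf1: flow source, stroke at near end)
bond 3 stroke→Sf2  (Sf2 fixes flow; stroke at Sf2)
bond 0 stroke→J1  (only one effort-in slot at J1)
bond 1 stroke→TF1  (TF1 one-in-one-out from 0)
bond 4 stroke→J2  (J2 flow already set via bond 1)
bond 5 stroke→J2  (J2 flow already set via bond 1)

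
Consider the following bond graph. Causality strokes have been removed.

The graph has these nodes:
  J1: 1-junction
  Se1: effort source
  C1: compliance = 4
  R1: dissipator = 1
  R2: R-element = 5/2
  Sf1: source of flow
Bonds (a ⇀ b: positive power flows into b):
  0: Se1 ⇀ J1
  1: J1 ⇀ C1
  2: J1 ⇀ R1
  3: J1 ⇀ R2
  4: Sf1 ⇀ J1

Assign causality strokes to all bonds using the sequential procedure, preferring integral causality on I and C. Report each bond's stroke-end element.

bond 0 |J1
bond 1 |J1
bond 2 |J1
bond 3 |J1
bond 4 |Sf1

bond 0 →J1  (source Se1 imposes e)
bond 4 →Sf1  (Sf1: flow source, stroke at near end)
bond 1 →J1  (1-jn J1 has f-setter on 4)
bond 2 →J1  (common-f at J1 fixed by 4)
bond 3 →J1  (1-jn J1 has f-setter on 4)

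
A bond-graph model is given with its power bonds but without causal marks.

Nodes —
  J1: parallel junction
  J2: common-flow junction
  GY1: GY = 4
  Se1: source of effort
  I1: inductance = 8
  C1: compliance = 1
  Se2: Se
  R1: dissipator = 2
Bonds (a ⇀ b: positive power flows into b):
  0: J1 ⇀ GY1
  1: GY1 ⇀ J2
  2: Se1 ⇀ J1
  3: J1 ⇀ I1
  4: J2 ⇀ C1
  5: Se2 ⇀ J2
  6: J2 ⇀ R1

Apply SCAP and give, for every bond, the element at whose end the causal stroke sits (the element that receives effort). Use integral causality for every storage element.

#2 stroke→J1  (Se1: effort source, stroke at far end)
#5 stroke→J2  (source Se2 imposes e)
#0 stroke→GY1  (J1 effort already set via bond 2)
#3 stroke→I1  (common-e at J1 fixed by 2)
#1 stroke→GY1  (GY GY1: same side as bond 0)
#4 stroke→J2  (J2: bond 1 brought flow, rest push out)
#6 stroke→J2  (common-f at J2 fixed by 1)

#0 stroke→GY1
#1 stroke→GY1
#2 stroke→J1
#3 stroke→I1
#4 stroke→J2
#5 stroke→J2
#6 stroke→J2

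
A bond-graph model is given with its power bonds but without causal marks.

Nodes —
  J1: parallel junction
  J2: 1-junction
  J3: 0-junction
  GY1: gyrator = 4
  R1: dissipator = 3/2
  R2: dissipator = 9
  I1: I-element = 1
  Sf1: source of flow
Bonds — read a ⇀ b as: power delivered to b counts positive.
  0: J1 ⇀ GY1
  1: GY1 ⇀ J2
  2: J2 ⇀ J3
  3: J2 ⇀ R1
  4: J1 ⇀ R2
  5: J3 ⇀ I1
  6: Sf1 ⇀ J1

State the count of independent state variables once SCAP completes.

1  (I1 all integral)

bond 6 |Sf1  (source Sf1 imposes f)
bond 5 |I1  (I1 outputs flow p/I1)
bond 2 |J3  (only one effort-in slot at J3)
bond 1 |J2  (J2: bond 2 brought flow, rest push out)
bond 3 |J2  (common-f at J2 fixed by 2)
bond 0 |J1  (through GY1, causality inverts; strokes same side of GY1)
bond 4 |R2  (J1: bond 0 brought effort, rest push out)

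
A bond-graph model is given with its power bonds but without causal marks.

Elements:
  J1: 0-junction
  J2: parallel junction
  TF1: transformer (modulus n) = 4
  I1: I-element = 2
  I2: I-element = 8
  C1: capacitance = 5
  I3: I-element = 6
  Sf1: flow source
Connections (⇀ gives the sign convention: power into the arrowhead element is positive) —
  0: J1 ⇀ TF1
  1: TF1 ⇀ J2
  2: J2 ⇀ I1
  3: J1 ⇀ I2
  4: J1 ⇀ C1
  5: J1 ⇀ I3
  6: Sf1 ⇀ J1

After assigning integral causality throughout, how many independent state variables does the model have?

#6 |Sf1  (source Sf1 imposes f)
#2 |I1  (I1: I, integral causality)
#1 |J2  (only one effort-in slot at J2)
#0 |TF1  (through TF1, causality passes straight; one stroke at TF1)
#3 |I2  (I2 integral (f out))
#4 |J1  (prefer integral on C1)
#5 |I3  (J1: bond 4 brought effort, rest push out)

4  (C1, I1, I2, I3 all integral)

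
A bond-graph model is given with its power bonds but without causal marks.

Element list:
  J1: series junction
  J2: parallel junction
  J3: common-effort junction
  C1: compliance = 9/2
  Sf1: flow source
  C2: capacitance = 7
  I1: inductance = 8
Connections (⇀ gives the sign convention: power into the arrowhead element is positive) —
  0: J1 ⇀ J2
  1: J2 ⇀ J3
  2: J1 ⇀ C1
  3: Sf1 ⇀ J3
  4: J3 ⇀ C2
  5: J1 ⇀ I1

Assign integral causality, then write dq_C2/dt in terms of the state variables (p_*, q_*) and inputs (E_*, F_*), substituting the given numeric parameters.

#3 stroke→Sf1  (source Sf1 imposes f)
#2 stroke→J1  (C1 outputs effort q/C1)
#4 stroke→J3  (C2 integral (e out))
#1 stroke→J2  (common-e at J3 fixed by 4)
#0 stroke→J1  (common-e at J2 fixed by 1)
#5 stroke→I1  (J1: last free bond brings flow in)

dq_C2/dt = F_Sf1 + p_I1/8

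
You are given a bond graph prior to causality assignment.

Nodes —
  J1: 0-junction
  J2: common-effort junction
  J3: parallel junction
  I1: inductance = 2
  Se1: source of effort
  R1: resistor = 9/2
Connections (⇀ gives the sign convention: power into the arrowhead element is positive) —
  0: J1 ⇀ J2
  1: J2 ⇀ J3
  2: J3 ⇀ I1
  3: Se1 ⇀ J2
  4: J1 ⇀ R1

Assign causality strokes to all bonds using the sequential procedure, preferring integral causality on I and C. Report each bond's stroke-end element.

β0 stroke at J1
β1 stroke at J3
β2 stroke at I1
β3 stroke at J2
β4 stroke at R1

bond 3 stroke at J2  (Se1: effort source, stroke at far end)
bond 0 stroke at J1  (J2: bond 3 brought effort, rest push out)
bond 1 stroke at J3  (J2: bond 3 brought effort, rest push out)
bond 2 stroke at I1  (common-e at J3 fixed by 1)
bond 4 stroke at R1  (J1 effort already set via bond 0)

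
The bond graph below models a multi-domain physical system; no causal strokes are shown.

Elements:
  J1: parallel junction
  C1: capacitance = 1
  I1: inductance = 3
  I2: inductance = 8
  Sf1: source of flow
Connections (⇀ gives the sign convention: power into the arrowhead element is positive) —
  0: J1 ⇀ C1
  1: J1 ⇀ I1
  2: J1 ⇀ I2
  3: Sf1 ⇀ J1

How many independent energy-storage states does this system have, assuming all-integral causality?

b3 |Sf1  (Sf1: flow source, stroke at near end)
b0 |J1  (C1 outputs effort q/C1)
b1 |I1  (J1: bond 0 brought effort, rest push out)
b2 |I2  (J1 effort already set via bond 0)

3  (C1, I1, I2 all integral)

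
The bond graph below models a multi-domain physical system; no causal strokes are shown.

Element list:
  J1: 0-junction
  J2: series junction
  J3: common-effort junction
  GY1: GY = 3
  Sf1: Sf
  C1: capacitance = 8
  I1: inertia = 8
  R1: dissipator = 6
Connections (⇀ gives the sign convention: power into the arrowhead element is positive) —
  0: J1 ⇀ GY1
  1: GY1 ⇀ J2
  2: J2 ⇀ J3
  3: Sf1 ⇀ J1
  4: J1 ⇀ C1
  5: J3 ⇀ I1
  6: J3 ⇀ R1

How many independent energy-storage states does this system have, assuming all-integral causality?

b3 →Sf1  (Sf1: flow source, stroke at near end)
b4 →J1  (prefer integral on C1)
b0 →GY1  (J1: bond 4 brought effort, rest push out)
b1 →GY1  (GY GY1: same side as bond 0)
b2 →J2  (J2: bond 1 brought flow, rest push out)
b5 →I1  (I1: I, integral causality)
b6 →J3  (J3: last free bond brings effort in)

2  (C1, I1 all integral)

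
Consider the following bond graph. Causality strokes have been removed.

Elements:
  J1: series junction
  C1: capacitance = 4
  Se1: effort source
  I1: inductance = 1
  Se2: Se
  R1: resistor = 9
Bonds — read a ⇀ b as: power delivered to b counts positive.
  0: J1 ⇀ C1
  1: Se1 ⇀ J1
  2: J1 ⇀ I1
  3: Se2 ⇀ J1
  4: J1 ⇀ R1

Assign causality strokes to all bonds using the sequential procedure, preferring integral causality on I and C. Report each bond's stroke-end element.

#1 →J1  (Se1 (Se) sets effort on bond)
#3 →J1  (Se2: effort source, stroke at far end)
#0 →J1  (C1 outputs effort q/C1)
#2 →I1  (I1: I, integral causality)
#4 →J1  (1-jn J1 has f-setter on 2)

bond 0 |J1
bond 1 |J1
bond 2 |I1
bond 3 |J1
bond 4 |J1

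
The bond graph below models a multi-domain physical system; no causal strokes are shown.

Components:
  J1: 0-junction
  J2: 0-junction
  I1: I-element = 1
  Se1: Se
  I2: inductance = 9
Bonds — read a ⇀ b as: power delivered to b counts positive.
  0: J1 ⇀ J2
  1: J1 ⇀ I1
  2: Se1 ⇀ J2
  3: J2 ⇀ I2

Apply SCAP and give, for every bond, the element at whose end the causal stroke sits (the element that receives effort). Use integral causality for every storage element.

#0 stroke→J1
#1 stroke→I1
#2 stroke→J2
#3 stroke→I2

β2 stroke at J2  (Se1 (Se) sets effort on bond)
β0 stroke at J1  (J2 effort already set via bond 2)
β3 stroke at I2  (common-e at J2 fixed by 2)
β1 stroke at I1  (J1 effort already set via bond 0)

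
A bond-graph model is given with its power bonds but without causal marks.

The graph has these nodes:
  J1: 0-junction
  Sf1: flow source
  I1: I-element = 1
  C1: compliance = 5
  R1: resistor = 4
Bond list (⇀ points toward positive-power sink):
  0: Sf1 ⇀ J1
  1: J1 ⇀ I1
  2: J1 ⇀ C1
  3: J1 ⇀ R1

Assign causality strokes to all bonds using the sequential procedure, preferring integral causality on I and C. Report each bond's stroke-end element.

b0 stroke→Sf1
b1 stroke→I1
b2 stroke→J1
b3 stroke→R1

bond 0 |Sf1  (Sf1: flow source, stroke at near end)
bond 1 |I1  (prefer integral on I1)
bond 2 |J1  (C1: C, integral causality)
bond 3 |R1  (J1: bond 2 brought effort, rest push out)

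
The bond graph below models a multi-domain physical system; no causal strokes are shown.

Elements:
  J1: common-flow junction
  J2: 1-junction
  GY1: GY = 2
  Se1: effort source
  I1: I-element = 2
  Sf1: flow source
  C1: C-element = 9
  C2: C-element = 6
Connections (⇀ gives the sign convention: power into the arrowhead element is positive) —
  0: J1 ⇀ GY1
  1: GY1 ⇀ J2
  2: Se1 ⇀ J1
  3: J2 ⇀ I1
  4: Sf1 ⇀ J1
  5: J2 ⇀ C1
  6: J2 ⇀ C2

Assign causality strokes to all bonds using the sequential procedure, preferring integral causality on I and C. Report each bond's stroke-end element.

bond 2 stroke→J1  (Se1: effort source, stroke at far end)
bond 4 stroke→Sf1  (Sf1: flow source, stroke at near end)
bond 0 stroke→J1  (J1: bond 4 brought flow, rest push out)
bond 1 stroke→J2  (GY GY1: same side as bond 0)
bond 3 stroke→I1  (I1 integral (f out))
bond 5 stroke→J2  (J2 flow already set via bond 3)
bond 6 stroke→J2  (J2 flow already set via bond 3)

b0 stroke→J1
b1 stroke→J2
b2 stroke→J1
b3 stroke→I1
b4 stroke→Sf1
b5 stroke→J2
b6 stroke→J2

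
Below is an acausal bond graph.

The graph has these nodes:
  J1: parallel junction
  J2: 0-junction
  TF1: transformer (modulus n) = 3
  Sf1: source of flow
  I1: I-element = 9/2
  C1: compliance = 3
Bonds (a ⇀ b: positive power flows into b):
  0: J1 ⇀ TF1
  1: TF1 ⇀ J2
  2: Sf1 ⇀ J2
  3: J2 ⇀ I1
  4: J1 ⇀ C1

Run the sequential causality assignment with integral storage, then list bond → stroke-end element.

β2 →Sf1  (Sf1 fixes flow; stroke at Sf1)
β3 →I1  (I1 integral (f out))
β1 →J2  (closing 0-jn rule on J2)
β0 →TF1  (through TF1, causality passes straight; one stroke at TF1)
β4 →J1  (closing 0-jn rule on J1)

#0 stroke→TF1
#1 stroke→J2
#2 stroke→Sf1
#3 stroke→I1
#4 stroke→J1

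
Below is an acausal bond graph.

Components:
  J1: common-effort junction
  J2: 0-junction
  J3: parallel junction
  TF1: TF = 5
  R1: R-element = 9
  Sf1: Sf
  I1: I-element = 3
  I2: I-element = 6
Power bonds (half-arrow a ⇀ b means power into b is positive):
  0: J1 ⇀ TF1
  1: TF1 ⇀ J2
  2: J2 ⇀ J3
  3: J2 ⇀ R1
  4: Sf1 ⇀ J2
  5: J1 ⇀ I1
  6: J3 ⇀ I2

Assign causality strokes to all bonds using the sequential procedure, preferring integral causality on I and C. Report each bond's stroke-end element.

#4 stroke at Sf1  (Sf1 (Sf) sets flow on bond)
#5 stroke at I1  (I1: I, integral causality)
#0 stroke at J1  (J1 needs exactly one e-in)
#1 stroke at TF1  (TF1 one-in-one-out from 0)
#6 stroke at I2  (I2 outputs flow p/I2)
#2 stroke at J3  (J3: last free bond brings effort in)
#3 stroke at J2  (only one effort-in slot at J2)

β0 →J1
β1 →TF1
β2 →J3
β3 →J2
β4 →Sf1
β5 →I1
β6 →I2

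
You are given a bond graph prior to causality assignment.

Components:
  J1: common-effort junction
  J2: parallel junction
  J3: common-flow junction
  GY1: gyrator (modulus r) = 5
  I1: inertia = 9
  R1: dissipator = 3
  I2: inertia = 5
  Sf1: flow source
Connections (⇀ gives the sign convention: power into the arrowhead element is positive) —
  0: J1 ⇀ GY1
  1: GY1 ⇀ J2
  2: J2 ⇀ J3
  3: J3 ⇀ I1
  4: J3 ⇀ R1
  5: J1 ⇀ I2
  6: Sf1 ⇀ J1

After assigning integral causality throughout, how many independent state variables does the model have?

2  (I1, I2 all integral)

b6 stroke at Sf1  (source Sf1 imposes f)
b3 stroke at I1  (I1: I, integral causality)
b2 stroke at J3  (J3: bond 3 brought flow, rest push out)
b4 stroke at J3  (J3: bond 3 brought flow, rest push out)
b1 stroke at J2  (J2: last free bond brings effort in)
b0 stroke at J1  (GY1: gyrator matches bond 1)
b5 stroke at I2  (J1 effort already set via bond 0)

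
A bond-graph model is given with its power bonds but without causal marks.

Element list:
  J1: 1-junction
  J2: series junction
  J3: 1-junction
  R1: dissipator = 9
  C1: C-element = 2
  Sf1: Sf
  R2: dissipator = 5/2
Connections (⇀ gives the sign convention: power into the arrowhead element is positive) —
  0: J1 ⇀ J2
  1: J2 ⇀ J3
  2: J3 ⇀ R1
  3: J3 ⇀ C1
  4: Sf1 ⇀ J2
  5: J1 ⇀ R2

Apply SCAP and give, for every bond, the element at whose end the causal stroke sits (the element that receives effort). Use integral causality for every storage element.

#4 stroke→Sf1  (Sf1: flow source, stroke at near end)
#0 stroke→J2  (common-f at J2 fixed by 4)
#1 stroke→J2  (common-f at J2 fixed by 4)
#2 stroke→J3  (J3 flow already set via bond 1)
#3 stroke→J3  (common-f at J3 fixed by 1)
#5 stroke→J1  (1-jn J1 has f-setter on 0)

b0 stroke at J2
b1 stroke at J2
b2 stroke at J3
b3 stroke at J3
b4 stroke at Sf1
b5 stroke at J1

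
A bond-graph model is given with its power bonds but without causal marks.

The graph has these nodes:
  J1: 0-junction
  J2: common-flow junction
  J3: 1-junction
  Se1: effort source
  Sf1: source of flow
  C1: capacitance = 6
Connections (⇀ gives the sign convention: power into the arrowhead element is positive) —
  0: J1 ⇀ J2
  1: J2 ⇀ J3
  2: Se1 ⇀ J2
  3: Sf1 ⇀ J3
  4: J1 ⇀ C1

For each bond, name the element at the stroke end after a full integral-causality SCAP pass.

bond 2 |J2  (Se1 (Se) sets effort on bond)
bond 3 |Sf1  (source Sf1 imposes f)
bond 1 |J3  (1-jn J3 has f-setter on 3)
bond 0 |J2  (J2: bond 1 brought flow, rest push out)
bond 4 |J1  (closing 0-jn rule on J1)

bond 0 |J2
bond 1 |J3
bond 2 |J2
bond 3 |Sf1
bond 4 |J1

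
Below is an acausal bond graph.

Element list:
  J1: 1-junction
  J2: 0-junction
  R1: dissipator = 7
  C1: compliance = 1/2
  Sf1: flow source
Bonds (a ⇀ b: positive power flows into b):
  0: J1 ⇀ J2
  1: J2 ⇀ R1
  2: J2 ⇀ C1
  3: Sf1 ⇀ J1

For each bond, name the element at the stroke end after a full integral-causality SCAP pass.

bond 3 stroke→Sf1  (Sf1: flow source, stroke at near end)
bond 0 stroke→J1  (J1: bond 3 brought flow, rest push out)
bond 2 stroke→J2  (C1 outputs effort q/C1)
bond 1 stroke→R1  (common-e at J2 fixed by 2)

β0 |J1
β1 |R1
β2 |J2
β3 |Sf1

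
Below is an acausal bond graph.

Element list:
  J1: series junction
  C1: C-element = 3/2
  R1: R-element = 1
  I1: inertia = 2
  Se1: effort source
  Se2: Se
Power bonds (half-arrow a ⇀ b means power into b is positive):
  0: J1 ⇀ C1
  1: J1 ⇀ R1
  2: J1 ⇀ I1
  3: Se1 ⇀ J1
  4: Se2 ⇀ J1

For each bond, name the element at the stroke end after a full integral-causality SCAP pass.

β0 stroke→J1
β1 stroke→J1
β2 stroke→I1
β3 stroke→J1
β4 stroke→J1

b3 |J1  (Se1: effort source, stroke at far end)
b4 |J1  (Se2 fixes effort; stroke away)
b0 |J1  (C1 outputs effort q/C1)
b2 |I1  (prefer integral on I1)
b1 |J1  (common-f at J1 fixed by 2)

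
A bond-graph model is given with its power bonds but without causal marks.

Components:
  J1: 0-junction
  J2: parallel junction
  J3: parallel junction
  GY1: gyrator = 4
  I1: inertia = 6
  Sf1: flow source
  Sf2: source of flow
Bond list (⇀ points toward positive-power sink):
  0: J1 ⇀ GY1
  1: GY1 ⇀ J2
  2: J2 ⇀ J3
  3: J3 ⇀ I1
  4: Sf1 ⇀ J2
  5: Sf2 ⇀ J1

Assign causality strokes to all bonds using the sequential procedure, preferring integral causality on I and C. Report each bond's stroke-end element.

b4 stroke→Sf1  (source Sf1 imposes f)
b5 stroke→Sf2  (source Sf2 imposes f)
b0 stroke→J1  (J1 needs exactly one e-in)
b1 stroke→J2  (GY1 both-in/both-out from 0)
b2 stroke→J3  (J2: bond 1 brought effort, rest push out)
b3 stroke→I1  (J3 effort already set via bond 2)

bond 0 stroke at J1
bond 1 stroke at J2
bond 2 stroke at J3
bond 3 stroke at I1
bond 4 stroke at Sf1
bond 5 stroke at Sf2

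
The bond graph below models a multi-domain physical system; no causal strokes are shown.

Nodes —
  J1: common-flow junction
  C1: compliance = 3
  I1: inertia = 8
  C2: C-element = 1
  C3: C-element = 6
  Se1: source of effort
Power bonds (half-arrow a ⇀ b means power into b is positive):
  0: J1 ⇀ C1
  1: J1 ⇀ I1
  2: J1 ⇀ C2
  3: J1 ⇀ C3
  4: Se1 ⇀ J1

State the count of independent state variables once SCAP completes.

#4 stroke at J1  (Se1 fixes effort; stroke away)
#0 stroke at J1  (prefer integral on C1)
#1 stroke at I1  (I1 outputs flow p/I1)
#2 stroke at J1  (J1 flow already set via bond 1)
#3 stroke at J1  (common-f at J1 fixed by 1)

4  (C1, C2, C3, I1 all integral)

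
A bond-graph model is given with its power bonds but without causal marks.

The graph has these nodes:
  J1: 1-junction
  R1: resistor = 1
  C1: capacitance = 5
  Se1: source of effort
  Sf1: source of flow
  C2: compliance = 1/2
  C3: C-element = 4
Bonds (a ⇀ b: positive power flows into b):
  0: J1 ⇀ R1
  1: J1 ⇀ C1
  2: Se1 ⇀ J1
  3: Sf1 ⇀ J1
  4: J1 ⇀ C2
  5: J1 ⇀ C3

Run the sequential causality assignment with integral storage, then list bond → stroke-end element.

b0 |J1
b1 |J1
b2 |J1
b3 |Sf1
b4 |J1
b5 |J1

#2 stroke→J1  (source Se1 imposes e)
#3 stroke→Sf1  (Sf1 fixes flow; stroke at Sf1)
#0 stroke→J1  (J1: bond 3 brought flow, rest push out)
#1 stroke→J1  (common-f at J1 fixed by 3)
#4 stroke→J1  (common-f at J1 fixed by 3)
#5 stroke→J1  (J1: bond 3 brought flow, rest push out)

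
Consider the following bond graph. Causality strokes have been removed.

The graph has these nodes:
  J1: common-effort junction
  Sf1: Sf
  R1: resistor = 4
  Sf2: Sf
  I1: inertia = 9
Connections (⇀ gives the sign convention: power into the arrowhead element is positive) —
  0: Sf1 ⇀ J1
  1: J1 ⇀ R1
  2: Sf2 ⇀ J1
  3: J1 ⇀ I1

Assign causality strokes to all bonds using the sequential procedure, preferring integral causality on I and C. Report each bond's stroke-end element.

b0 →Sf1  (Sf1 fixes flow; stroke at Sf1)
b2 →Sf2  (Sf2: flow source, stroke at near end)
b3 →I1  (I1 outputs flow p/I1)
b1 →J1  (J1: last free bond brings effort in)

#0 stroke→Sf1
#1 stroke→J1
#2 stroke→Sf2
#3 stroke→I1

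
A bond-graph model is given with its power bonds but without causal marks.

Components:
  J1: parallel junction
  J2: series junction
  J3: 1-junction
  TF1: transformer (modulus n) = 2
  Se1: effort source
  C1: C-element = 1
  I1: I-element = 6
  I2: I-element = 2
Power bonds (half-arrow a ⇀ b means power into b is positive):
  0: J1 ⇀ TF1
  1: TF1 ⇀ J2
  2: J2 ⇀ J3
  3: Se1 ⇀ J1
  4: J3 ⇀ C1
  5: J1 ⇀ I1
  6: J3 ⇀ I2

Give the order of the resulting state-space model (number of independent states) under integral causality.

β3 stroke→J1  (Se1 fixes effort; stroke away)
β0 stroke→TF1  (0-jn J1 has e-setter on 3)
β5 stroke→I1  (J1: bond 3 brought effort, rest push out)
β1 stroke→J2  (TF1: transformer flips bond 0)
β2 stroke→J3  (J2: last free bond brings flow in)
β4 stroke→J3  (C1: C, integral causality)
β6 stroke→I2  (only one flow-in slot at J3)

3  (C1, I1, I2 all integral)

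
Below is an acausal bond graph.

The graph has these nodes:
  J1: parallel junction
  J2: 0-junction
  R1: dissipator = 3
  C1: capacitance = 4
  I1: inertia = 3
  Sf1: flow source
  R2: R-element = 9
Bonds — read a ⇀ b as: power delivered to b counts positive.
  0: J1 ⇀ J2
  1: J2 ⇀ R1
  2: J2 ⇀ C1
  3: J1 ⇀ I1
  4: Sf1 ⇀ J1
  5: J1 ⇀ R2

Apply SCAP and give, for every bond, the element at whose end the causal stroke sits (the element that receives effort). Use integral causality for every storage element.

β4 →Sf1  (Sf1 (Sf) sets flow on bond)
β2 →J2  (C1 outputs effort q/C1)
β0 →J1  (0-jn J2 has e-setter on 2)
β1 →R1  (0-jn J2 has e-setter on 2)
β3 →I1  (common-e at J1 fixed by 0)
β5 →R2  (0-jn J1 has e-setter on 0)

b0 →J1
b1 →R1
b2 →J2
b3 →I1
b4 →Sf1
b5 →R2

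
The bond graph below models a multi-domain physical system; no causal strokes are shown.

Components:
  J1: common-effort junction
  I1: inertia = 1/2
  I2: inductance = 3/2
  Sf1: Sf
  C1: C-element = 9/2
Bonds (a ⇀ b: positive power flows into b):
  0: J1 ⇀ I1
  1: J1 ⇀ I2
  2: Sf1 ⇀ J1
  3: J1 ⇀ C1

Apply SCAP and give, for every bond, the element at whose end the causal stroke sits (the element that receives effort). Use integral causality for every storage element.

β2 →Sf1  (Sf1 (Sf) sets flow on bond)
β0 →I1  (I1: I, integral causality)
β1 →I2  (I2 integral (f out))
β3 →J1  (closing 0-jn rule on J1)

#0 →I1
#1 →I2
#2 →Sf1
#3 →J1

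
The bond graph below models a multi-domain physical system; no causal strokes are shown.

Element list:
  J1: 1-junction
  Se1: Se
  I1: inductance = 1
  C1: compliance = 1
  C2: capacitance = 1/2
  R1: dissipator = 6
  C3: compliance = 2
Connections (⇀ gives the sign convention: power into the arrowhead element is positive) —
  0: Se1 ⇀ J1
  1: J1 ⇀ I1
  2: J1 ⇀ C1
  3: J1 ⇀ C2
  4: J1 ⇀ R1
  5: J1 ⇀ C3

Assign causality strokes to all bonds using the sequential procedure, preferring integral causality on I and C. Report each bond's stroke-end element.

β0 |J1  (Se1 (Se) sets effort on bond)
β1 |I1  (prefer integral on I1)
β2 |J1  (J1 flow already set via bond 1)
β3 |J1  (1-jn J1 has f-setter on 1)
β4 |J1  (J1: bond 1 brought flow, rest push out)
β5 |J1  (1-jn J1 has f-setter on 1)

bond 0 |J1
bond 1 |I1
bond 2 |J1
bond 3 |J1
bond 4 |J1
bond 5 |J1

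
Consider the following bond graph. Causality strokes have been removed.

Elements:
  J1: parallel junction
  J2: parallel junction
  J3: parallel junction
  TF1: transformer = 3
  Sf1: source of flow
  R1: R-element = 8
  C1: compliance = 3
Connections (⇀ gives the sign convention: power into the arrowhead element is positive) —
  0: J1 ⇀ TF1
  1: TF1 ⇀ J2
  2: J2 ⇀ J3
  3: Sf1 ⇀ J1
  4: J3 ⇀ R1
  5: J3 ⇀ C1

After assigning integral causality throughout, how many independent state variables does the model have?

1  (C1 all integral)

b3 →Sf1  (Sf1 fixes flow; stroke at Sf1)
b0 →J1  (only one effort-in slot at J1)
b1 →TF1  (TF TF1: opposite of bond 0)
b2 →J2  (closing 0-jn rule on J2)
b5 →J3  (prefer integral on C1)
b4 →R1  (J3: bond 5 brought effort, rest push out)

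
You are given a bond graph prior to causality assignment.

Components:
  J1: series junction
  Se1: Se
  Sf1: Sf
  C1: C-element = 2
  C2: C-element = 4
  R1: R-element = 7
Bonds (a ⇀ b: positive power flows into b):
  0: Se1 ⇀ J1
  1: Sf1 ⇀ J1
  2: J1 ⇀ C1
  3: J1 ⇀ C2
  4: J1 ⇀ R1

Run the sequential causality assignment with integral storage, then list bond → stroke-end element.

b0 |J1  (source Se1 imposes e)
b1 |Sf1  (source Sf1 imposes f)
b2 |J1  (common-f at J1 fixed by 1)
b3 |J1  (common-f at J1 fixed by 1)
b4 |J1  (1-jn J1 has f-setter on 1)

#0 →J1
#1 →Sf1
#2 →J1
#3 →J1
#4 →J1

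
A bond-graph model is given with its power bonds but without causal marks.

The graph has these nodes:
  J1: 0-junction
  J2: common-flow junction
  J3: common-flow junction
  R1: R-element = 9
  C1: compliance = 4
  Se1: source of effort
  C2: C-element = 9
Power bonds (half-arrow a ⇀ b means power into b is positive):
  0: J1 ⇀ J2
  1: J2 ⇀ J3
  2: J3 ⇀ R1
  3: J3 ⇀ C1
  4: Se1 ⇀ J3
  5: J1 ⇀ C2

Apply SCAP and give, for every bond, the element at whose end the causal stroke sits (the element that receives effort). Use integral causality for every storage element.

b0 stroke at J2
b1 stroke at J3
b2 stroke at R1
b3 stroke at J3
b4 stroke at J3
b5 stroke at J1

β4 stroke at J3  (Se1 fixes effort; stroke away)
β3 stroke at J3  (C1 integral (e out))
β5 stroke at J1  (C2: C, integral causality)
β0 stroke at J2  (J1 effort already set via bond 5)
β1 stroke at J3  (closing 1-jn rule on J2)
β2 stroke at R1  (only one flow-in slot at J3)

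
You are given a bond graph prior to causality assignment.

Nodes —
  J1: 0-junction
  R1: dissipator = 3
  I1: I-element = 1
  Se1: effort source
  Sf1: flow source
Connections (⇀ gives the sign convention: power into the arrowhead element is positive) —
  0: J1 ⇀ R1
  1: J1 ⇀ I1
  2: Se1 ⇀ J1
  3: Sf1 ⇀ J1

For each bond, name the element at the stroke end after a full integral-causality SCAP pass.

#0 stroke→R1
#1 stroke→I1
#2 stroke→J1
#3 stroke→Sf1

β2 |J1  (Se1: effort source, stroke at far end)
β3 |Sf1  (Sf1 fixes flow; stroke at Sf1)
β0 |R1  (J1 effort already set via bond 2)
β1 |I1  (J1: bond 2 brought effort, rest push out)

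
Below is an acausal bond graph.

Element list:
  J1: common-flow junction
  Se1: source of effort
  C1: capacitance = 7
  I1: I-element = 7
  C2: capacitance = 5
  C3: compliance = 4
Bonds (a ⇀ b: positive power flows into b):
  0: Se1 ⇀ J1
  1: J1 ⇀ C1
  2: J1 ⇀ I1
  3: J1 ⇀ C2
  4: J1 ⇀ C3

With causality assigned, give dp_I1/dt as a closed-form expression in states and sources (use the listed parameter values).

dp_I1/dt = E_Se1 - q_C1/7 - q_C2/5 - q_C3/4

b0 stroke→J1  (source Se1 imposes e)
b1 stroke→J1  (C1: C, integral causality)
b2 stroke→I1  (prefer integral on I1)
b3 stroke→J1  (J1 flow already set via bond 2)
b4 stroke→J1  (common-f at J1 fixed by 2)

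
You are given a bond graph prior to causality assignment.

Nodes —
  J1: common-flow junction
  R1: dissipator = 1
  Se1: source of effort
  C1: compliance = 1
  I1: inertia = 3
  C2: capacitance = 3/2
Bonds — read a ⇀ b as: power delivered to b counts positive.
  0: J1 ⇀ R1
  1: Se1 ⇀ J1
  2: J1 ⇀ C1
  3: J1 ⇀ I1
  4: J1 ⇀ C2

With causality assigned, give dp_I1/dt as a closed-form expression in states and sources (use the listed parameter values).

dp_I1/dt = E_Se1 - p_I1/3 - q_C1 - 2*q_C2/3

#1 |J1  (Se1 fixes effort; stroke away)
#2 |J1  (C1: C, integral causality)
#3 |I1  (I1: I, integral causality)
#0 |J1  (1-jn J1 has f-setter on 3)
#4 |J1  (common-f at J1 fixed by 3)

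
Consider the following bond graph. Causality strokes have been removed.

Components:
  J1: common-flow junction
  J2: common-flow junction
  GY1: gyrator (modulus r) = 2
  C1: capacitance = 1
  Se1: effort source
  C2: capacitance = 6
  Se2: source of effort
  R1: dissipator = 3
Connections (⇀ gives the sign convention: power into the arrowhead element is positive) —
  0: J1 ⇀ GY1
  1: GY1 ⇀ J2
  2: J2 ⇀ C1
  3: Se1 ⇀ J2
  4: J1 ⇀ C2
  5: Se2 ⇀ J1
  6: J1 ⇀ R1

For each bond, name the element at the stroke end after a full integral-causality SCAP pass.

bond 3 stroke→J2  (Se1: effort source, stroke at far end)
bond 5 stroke→J1  (Se2: effort source, stroke at far end)
bond 2 stroke→J2  (prefer integral on C1)
bond 1 stroke→GY1  (J2: last free bond brings flow in)
bond 0 stroke→GY1  (through GY1, causality inverts; strokes same side of GY1)
bond 4 stroke→J1  (1-jn J1 has f-setter on 0)
bond 6 stroke→J1  (J1: bond 0 brought flow, rest push out)

β0 |GY1
β1 |GY1
β2 |J2
β3 |J2
β4 |J1
β5 |J1
β6 |J1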